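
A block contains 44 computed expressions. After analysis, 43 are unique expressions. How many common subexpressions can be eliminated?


CSE count = total expressions - unique expressions
= 44 - 43 = 1

1


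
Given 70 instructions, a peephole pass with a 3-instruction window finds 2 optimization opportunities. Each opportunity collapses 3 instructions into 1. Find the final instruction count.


Each match removes 2 instructions.
Total removed = 2 * 2 = 4
Remaining = 70 - 4 = 66

66


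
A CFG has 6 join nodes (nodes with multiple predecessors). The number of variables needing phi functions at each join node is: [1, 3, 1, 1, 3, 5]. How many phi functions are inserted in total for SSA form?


Total phi functions = sum of phi functions at each join node
= 1 + 3 + 1 + 1 + 3 + 5 = 14

14


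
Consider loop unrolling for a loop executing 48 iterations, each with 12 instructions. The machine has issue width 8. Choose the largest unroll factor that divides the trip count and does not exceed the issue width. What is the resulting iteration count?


Largest divisor of 48 <= 8 is 8
New iterations = 48 / 8 = 6

6


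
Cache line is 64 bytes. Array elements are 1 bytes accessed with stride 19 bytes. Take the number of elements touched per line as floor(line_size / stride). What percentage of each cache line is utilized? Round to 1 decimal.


Elements per cache line = floor(64 / 19) = 3
Bytes used = 3 * 1 = 3
Utilization = 3 / 64 * 100 = 4.7%

4.7


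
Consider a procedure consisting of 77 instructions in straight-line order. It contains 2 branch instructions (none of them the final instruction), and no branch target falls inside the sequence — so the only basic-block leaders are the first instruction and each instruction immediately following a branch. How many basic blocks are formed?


With no in-sequence branch targets, the leaders are the first instruction plus the instruction after each branch.
Number of basic blocks = branches + 1
= 2 + 1 = 3

3


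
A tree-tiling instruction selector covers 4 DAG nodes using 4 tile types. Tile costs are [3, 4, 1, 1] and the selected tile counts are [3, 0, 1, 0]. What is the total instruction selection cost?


Total cost = sum(count_i * cost_i)
= 3*3 + 0*4 + 1*1 + 0*1
= 10

10


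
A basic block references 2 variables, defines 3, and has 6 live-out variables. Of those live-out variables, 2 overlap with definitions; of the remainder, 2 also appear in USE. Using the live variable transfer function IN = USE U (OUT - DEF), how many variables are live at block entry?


OUT - DEF: 6 - 2 = 4
|IN| = |USE| + |OUT - DEF| - |USE ∩ (OUT - DEF)| = 2 + 4 - 2 = 4

4


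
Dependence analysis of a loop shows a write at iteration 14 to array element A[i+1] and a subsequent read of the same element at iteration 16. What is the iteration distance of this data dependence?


Distance = read iteration - write iteration
= 16 - 14 = 2

2


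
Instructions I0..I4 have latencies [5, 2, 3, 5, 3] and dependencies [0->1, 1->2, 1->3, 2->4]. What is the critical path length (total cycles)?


Compute longest path through dependency graph: dist(Ik) = max over predecessors of dist + latency(Ik).
dist(I0) = latency 5 = 5
dist(I1) = dist(I0) + 2 = 5 + 2 = 7
dist(I2) = dist(I1) + 3 = 7 + 3 = 10
dist(I3) = dist(I1) + 5 = 7 + 5 = 12
dist(I4) = dist(I2) + 3 = 10 + 3 = 13
Critical path = max dist = 13

13


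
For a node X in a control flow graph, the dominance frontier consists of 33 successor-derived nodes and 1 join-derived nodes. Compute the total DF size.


DF(X) = direct successor contributions + join point contributions
= 33 + 1 = 34

34


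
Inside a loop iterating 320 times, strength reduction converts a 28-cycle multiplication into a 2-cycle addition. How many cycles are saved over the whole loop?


Per-iteration saving = 28 - 2 = 26
Total saved = 320 * 26 = 8320

8320


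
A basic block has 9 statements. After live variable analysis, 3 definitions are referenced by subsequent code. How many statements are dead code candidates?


Dead code = total statements - live definitions
= 9 - 3 = 6

6


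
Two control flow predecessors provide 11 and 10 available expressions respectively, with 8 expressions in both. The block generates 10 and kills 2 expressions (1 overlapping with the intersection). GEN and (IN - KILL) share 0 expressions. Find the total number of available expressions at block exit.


IN = intersection of predecessors = 8
IN - KILL = 8 - 1 = 7
|OUT| = |GEN| + |IN - KILL| - |GEN ∩ (IN - KILL)| = 10 + 7 - 0 = 17

17


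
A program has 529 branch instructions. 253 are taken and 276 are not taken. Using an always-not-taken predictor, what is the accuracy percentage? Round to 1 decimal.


Predictor: always-not-taken
Correct predictions = 276
Accuracy = 276 / 529 * 100 = 52.2%

52.2


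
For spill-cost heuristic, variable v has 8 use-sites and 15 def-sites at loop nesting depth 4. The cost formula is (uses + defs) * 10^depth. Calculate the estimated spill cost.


uses + defs = 8 + 15 = 23
10^4 = 10000
Spill cost = 23 * 10000 = 230000

230000


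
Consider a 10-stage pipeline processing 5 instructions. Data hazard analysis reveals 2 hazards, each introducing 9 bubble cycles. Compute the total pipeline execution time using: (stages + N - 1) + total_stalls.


Base cycles = 10 + 5 - 1 = 14
Total stalls = 2 * 9 = 18
Total = 14 + 18 = 32

32


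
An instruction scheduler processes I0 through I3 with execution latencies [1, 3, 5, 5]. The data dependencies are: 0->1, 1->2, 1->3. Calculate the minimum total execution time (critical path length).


Compute longest path through dependency graph: dist(Ik) = max over predecessors of dist + latency(Ik).
dist(I0) = latency 1 = 1
dist(I1) = dist(I0) + 3 = 1 + 3 = 4
dist(I2) = dist(I1) + 5 = 4 + 5 = 9
dist(I3) = dist(I1) + 5 = 4 + 5 = 9
Critical path = max dist = 9

9


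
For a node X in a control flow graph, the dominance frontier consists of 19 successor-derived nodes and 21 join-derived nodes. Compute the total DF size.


DF(X) = direct successor contributions + join point contributions
= 19 + 21 = 40

40


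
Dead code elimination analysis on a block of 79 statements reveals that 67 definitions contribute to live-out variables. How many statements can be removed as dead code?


Dead code = total statements - live definitions
= 79 - 67 = 12

12


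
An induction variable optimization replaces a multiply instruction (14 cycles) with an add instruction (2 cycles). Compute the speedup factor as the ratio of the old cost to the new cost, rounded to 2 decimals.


Ratio = mult_cost / add_cost = 14 / 2 = 7.0

7.0


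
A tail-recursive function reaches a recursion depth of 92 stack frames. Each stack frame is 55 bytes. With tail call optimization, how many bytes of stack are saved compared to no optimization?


Without TCO: 92 * 55 = 5060 bytes
With TCO: reuse 1 frame = 55 bytes
Savings = 5060 - 55 = 5005

5005


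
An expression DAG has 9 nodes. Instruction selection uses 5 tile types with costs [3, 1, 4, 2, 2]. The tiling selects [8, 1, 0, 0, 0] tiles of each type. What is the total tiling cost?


Total cost = sum(count_i * cost_i)
= 8*3 + 1*1 + 0*4 + 0*2 + 0*2
= 25

25


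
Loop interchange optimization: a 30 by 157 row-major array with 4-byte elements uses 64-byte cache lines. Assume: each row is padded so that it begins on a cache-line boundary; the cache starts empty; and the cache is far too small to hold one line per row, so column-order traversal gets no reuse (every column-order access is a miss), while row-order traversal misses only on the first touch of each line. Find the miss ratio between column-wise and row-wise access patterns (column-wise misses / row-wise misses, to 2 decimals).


Each row occupies 157 * 4 = 628 bytes and starts on a line boundary, so it spans ceil(628 / 64) = 10 cache lines.
Row-major traversal misses (one per line touched): 30 * ceil(157 * 4 / 64) = 300
Column-major traversal misses (no reuse, every access misses): 30 * 157 = 4710
Ratio = 4710 / 300 = 15.7

15.7


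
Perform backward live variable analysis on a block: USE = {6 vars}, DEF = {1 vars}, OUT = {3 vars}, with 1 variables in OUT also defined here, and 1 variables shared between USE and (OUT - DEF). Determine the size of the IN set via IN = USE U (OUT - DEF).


OUT - DEF: 3 - 1 = 2
|IN| = |USE| + |OUT - DEF| - |USE ∩ (OUT - DEF)| = 6 + 2 - 1 = 7

7


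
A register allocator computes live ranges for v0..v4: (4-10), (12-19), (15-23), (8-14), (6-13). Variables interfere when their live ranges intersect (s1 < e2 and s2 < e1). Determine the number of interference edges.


Check all pairs for overlapping intervals.
Two intervals (s1,e1) and (s2,e2) overlap if s1 < e2 and s2 < e1.
v0 (4-10) vs v1..v4: overlaps v3, v4 -> 2
v1 (12-19) vs v2..v4: overlaps v2, v3, v4 -> 3
v2 (15-23) vs v3..v4: overlaps none -> 0
v3 (8-14) vs v4: overlaps v4 -> 1
Total overlapping pairs = 2 + 3 + 0 + 1 = 6

6


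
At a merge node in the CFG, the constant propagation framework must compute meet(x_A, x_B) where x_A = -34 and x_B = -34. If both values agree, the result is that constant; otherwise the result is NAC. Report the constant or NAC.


Meet operation: if both paths give the same constant, result is that constant; if they differ, result is NAC (not-a-constant).
Path A: -34, Path B: -34 -> equal
Result: constant -> -34

-34


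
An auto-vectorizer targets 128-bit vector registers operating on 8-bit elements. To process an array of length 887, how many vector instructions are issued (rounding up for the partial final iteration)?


Width = 128 / 8 = 16 elements per vector op
Iterations = ceil(887 / 16) = 56

56


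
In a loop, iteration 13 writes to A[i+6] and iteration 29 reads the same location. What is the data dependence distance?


Distance = read iteration - write iteration
= 29 - 13 = 16

16


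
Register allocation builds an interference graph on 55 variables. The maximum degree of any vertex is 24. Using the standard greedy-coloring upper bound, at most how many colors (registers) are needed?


Greedy coloring never needs more than (max_degree + 1) colors: when coloring a vertex, at most max_degree neighbors are already colored.
Upper bound = 24 + 1 = 25

25


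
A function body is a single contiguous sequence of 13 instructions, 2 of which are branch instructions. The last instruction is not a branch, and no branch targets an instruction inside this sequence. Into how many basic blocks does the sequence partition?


With no in-sequence branch targets, the leaders are the first instruction plus the instruction after each branch.
Number of basic blocks = branches + 1
= 2 + 1 = 3

3


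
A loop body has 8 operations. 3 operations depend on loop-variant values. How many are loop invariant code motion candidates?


Invariant candidates = total - loop-dependent
= 8 - 3 = 5

5


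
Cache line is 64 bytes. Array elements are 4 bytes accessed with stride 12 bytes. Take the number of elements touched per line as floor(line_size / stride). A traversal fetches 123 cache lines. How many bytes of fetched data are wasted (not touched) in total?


Elements per line = floor(64 / 12) = 5
Bytes used per line = 5 * 4 = 20
Wasted per line = 64 - 20 = 44
Total wasted = 44 * 123 = 5412

5412


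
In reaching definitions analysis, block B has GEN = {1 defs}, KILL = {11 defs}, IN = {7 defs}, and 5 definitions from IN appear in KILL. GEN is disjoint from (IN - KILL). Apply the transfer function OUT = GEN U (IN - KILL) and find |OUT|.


IN - KILL: 7 - 5 = 2 surviving definitions
OUT = GEN + surviving = 1 + 2 = 3

3


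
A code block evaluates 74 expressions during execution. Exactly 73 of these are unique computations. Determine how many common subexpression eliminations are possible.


CSE count = total expressions - unique expressions
= 74 - 73 = 1

1


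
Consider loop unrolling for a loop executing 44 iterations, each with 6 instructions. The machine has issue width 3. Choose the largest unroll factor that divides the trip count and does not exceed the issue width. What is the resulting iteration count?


Largest divisor of 44 <= 3 is 2
New iterations = 44 / 2 = 22

22


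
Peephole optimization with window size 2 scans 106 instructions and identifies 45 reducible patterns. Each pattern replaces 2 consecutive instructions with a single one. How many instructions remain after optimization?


Each match removes 1 instructions.
Total removed = 45 * 1 = 45
Remaining = 106 - 45 = 61

61


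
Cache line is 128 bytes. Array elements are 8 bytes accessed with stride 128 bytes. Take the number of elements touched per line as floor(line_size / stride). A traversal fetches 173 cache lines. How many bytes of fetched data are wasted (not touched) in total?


Elements per line = floor(128 / 128) = 1
Bytes used per line = 1 * 8 = 8
Wasted per line = 128 - 8 = 120
Total wasted = 120 * 173 = 20760

20760


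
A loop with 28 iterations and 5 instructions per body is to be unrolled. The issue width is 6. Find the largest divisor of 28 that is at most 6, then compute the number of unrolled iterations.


Largest divisor of 28 <= 6 is 4
New iterations = 28 / 4 = 7

7


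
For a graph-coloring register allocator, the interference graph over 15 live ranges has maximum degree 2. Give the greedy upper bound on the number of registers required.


Greedy coloring never needs more than (max_degree + 1) colors: when coloring a vertex, at most max_degree neighbors are already colored.
Upper bound = 2 + 1 = 3

3


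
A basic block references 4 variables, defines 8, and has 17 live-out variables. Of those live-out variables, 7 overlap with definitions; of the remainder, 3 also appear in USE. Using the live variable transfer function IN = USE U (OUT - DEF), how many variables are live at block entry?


OUT - DEF: 17 - 7 = 10
|IN| = |USE| + |OUT - DEF| - |USE ∩ (OUT - DEF)| = 4 + 10 - 3 = 11

11


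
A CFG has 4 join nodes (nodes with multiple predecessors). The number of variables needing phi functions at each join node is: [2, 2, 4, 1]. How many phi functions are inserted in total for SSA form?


Total phi functions = sum of phi functions at each join node
= 2 + 2 + 4 + 1 = 9

9


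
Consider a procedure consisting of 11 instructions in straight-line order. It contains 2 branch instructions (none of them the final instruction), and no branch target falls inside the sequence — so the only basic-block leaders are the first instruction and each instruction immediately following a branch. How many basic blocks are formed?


With no in-sequence branch targets, the leaders are the first instruction plus the instruction after each branch.
Number of basic blocks = branches + 1
= 2 + 1 = 3

3


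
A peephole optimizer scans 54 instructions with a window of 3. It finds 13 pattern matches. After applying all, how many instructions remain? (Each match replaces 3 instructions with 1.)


Each match removes 2 instructions.
Total removed = 13 * 2 = 26
Remaining = 54 - 26 = 28

28


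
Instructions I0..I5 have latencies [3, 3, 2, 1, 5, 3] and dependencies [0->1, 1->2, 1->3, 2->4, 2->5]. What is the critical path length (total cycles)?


Compute longest path through dependency graph: dist(Ik) = max over predecessors of dist + latency(Ik).
dist(I0) = latency 3 = 3
dist(I1) = dist(I0) + 3 = 3 + 3 = 6
dist(I2) = dist(I1) + 2 = 6 + 2 = 8
dist(I3) = dist(I1) + 1 = 6 + 1 = 7
dist(I4) = dist(I2) + 5 = 8 + 5 = 13
dist(I5) = dist(I2) + 3 = 8 + 3 = 11
Critical path = max dist = 13

13


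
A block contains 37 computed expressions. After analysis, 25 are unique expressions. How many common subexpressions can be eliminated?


CSE count = total expressions - unique expressions
= 37 - 25 = 12

12


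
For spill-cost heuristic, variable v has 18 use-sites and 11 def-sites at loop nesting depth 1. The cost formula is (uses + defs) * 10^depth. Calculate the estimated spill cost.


uses + defs = 18 + 11 = 29
10^1 = 10
Spill cost = 29 * 10 = 290

290


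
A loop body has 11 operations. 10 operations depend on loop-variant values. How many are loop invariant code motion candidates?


Invariant candidates = total - loop-dependent
= 11 - 10 = 1

1


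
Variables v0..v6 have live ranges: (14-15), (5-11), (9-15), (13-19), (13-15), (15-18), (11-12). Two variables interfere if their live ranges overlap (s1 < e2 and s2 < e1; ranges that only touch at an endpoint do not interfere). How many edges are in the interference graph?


Check all pairs for overlapping intervals.
Two intervals (s1,e1) and (s2,e2) overlap if s1 < e2 and s2 < e1.
v0 (14-15) vs v1..v6: overlaps v2, v3, v4 -> 3
v1 (5-11) vs v2..v6: overlaps v2 -> 1
v2 (9-15) vs v3..v6: overlaps v3, v4, v6 -> 3
v3 (13-19) vs v4..v6: overlaps v4, v5 -> 2
v4 (13-15) vs v5..v6: overlaps none -> 0
v5 (15-18) vs v6: overlaps none -> 0
Total overlapping pairs = 3 + 1 + 3 + 2 + 0 + 0 = 9

9


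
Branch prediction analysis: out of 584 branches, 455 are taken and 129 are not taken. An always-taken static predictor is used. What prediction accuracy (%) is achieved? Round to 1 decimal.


Predictor: always-taken
Correct predictions = 455
Accuracy = 455 / 584 * 100 = 77.9%

77.9


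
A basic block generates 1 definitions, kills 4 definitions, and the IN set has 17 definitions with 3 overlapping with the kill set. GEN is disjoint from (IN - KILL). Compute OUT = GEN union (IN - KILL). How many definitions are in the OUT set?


IN - KILL: 17 - 3 = 14 surviving definitions
OUT = GEN + surviving = 1 + 14 = 15

15


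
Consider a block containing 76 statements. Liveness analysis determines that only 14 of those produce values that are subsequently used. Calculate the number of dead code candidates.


Dead code = total statements - live definitions
= 76 - 14 = 62

62


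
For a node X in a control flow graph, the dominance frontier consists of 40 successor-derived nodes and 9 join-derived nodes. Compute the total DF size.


DF(X) = direct successor contributions + join point contributions
= 40 + 9 = 49

49


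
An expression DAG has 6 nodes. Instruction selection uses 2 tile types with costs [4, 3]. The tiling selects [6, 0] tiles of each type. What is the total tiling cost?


Total cost = sum(count_i * cost_i)
= 6*4 + 0*3
= 24

24


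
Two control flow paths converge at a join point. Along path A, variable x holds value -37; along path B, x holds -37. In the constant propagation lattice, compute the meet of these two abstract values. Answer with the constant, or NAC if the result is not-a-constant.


Meet operation: if both paths give the same constant, result is that constant; if they differ, result is NAC (not-a-constant).
Path A: -37, Path B: -37 -> equal
Result: constant -> -37

-37


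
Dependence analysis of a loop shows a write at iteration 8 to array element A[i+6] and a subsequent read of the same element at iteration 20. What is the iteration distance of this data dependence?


Distance = read iteration - write iteration
= 20 - 8 = 12

12


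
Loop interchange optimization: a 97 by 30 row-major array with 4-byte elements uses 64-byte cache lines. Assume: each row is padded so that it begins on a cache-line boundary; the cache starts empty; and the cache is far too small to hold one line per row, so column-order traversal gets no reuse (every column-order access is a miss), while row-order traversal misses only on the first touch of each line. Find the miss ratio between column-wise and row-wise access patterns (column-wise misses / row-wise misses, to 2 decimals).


Each row occupies 30 * 4 = 120 bytes and starts on a line boundary, so it spans ceil(120 / 64) = 2 cache lines.
Row-major traversal misses (one per line touched): 97 * ceil(30 * 4 / 64) = 194
Column-major traversal misses (no reuse, every access misses): 97 * 30 = 2910
Ratio = 2910 / 194 = 15.0

15.0


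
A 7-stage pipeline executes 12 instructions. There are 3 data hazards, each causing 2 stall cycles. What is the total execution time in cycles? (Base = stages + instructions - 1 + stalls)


Base cycles = 7 + 12 - 1 = 18
Total stalls = 3 * 2 = 6
Total = 18 + 6 = 24

24


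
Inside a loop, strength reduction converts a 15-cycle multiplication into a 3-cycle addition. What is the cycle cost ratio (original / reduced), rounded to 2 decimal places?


Ratio = mult_cost / add_cost = 15 / 3 = 5.0

5.0


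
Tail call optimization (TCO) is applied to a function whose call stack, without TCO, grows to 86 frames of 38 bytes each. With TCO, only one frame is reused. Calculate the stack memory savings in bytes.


Without TCO: 86 * 38 = 3268 bytes
With TCO: reuse 1 frame = 38 bytes
Savings = 3268 - 38 = 3230

3230


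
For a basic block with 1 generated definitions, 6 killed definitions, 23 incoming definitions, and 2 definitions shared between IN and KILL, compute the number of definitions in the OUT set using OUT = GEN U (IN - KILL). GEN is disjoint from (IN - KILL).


IN - KILL: 23 - 2 = 21 surviving definitions
OUT = GEN + surviving = 1 + 21 = 22

22


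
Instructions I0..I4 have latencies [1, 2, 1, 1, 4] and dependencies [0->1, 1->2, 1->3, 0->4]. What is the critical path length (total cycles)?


Compute longest path through dependency graph: dist(Ik) = max over predecessors of dist + latency(Ik).
dist(I0) = latency 1 = 1
dist(I1) = dist(I0) + 2 = 1 + 2 = 3
dist(I2) = dist(I1) + 1 = 3 + 1 = 4
dist(I3) = dist(I1) + 1 = 3 + 1 = 4
dist(I4) = dist(I0) + 4 = 1 + 4 = 5
Critical path = max dist = 5

5


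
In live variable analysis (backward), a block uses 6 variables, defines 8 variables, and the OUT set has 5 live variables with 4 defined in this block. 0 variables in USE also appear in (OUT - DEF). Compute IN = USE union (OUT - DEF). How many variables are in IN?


OUT - DEF: 5 - 4 = 1
|IN| = |USE| + |OUT - DEF| - |USE ∩ (OUT - DEF)| = 6 + 1 - 0 = 7

7


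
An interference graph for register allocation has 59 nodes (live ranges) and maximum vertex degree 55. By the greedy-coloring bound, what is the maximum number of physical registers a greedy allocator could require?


Greedy coloring never needs more than (max_degree + 1) colors: when coloring a vertex, at most max_degree neighbors are already colored.
Upper bound = 55 + 1 = 56

56


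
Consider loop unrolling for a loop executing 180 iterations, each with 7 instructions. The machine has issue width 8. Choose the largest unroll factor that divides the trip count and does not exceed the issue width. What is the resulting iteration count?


Largest divisor of 180 <= 8 is 6
New iterations = 180 / 6 = 30

30


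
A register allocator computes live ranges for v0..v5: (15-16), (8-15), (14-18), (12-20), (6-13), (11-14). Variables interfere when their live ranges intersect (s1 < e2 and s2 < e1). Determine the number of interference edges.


Check all pairs for overlapping intervals.
Two intervals (s1,e1) and (s2,e2) overlap if s1 < e2 and s2 < e1.
v0 (15-16) vs v1..v5: overlaps v2, v3 -> 2
v1 (8-15) vs v2..v5: overlaps v2, v3, v4, v5 -> 4
v2 (14-18) vs v3..v5: overlaps v3 -> 1
v3 (12-20) vs v4..v5: overlaps v4, v5 -> 2
v4 (6-13) vs v5: overlaps v5 -> 1
Total overlapping pairs = 2 + 4 + 1 + 2 + 1 = 10

10


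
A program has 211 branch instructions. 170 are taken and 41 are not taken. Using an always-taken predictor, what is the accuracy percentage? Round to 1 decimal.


Predictor: always-taken
Correct predictions = 170
Accuracy = 170 / 211 * 100 = 80.6%

80.6


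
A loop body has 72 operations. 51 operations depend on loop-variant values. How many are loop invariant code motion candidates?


Invariant candidates = total - loop-dependent
= 72 - 51 = 21

21


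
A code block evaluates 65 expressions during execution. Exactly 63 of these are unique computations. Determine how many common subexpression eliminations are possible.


CSE count = total expressions - unique expressions
= 65 - 63 = 2

2


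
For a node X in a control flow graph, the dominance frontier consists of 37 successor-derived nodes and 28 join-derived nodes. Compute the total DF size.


DF(X) = direct successor contributions + join point contributions
= 37 + 28 = 65

65


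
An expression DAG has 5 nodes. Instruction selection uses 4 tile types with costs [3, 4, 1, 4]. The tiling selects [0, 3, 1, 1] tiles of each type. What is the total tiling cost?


Total cost = sum(count_i * cost_i)
= 0*3 + 3*4 + 1*1 + 1*4
= 17

17


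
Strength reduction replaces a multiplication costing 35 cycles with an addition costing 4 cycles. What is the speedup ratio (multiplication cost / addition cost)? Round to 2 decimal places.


Ratio = mult_cost / add_cost = 35 / 4 = 8.75

8.75


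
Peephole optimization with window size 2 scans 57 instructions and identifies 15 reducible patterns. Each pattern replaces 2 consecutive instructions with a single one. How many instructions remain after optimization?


Each match removes 1 instructions.
Total removed = 15 * 1 = 15
Remaining = 57 - 15 = 42

42


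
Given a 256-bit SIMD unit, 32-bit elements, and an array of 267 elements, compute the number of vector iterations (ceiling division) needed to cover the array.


Width = 256 / 32 = 8 elements per vector op
Iterations = ceil(267 / 8) = 34

34


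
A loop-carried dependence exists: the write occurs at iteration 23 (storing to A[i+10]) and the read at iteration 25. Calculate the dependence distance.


Distance = read iteration - write iteration
= 25 - 23 = 2

2


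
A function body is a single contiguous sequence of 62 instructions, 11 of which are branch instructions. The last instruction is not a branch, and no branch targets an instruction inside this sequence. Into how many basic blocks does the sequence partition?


With no in-sequence branch targets, the leaders are the first instruction plus the instruction after each branch.
Number of basic blocks = branches + 1
= 11 + 1 = 12

12


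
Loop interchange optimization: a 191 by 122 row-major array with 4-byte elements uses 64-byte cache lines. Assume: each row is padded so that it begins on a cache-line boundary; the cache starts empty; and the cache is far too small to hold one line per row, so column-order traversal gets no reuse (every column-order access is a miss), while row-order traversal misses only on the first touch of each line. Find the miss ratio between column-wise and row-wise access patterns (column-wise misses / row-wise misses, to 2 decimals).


Each row occupies 122 * 4 = 488 bytes and starts on a line boundary, so it spans ceil(488 / 64) = 8 cache lines.
Row-major traversal misses (one per line touched): 191 * ceil(122 * 4 / 64) = 1528
Column-major traversal misses (no reuse, every access misses): 191 * 122 = 23302
Ratio = 23302 / 1528 = 15.25

15.25


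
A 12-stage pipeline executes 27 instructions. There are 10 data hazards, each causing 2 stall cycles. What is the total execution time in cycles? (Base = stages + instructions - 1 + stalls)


Base cycles = 12 + 27 - 1 = 38
Total stalls = 10 * 2 = 20
Total = 38 + 20 = 58

58


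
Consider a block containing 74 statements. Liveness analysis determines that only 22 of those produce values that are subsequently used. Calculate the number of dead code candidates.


Dead code = total statements - live definitions
= 74 - 22 = 52

52


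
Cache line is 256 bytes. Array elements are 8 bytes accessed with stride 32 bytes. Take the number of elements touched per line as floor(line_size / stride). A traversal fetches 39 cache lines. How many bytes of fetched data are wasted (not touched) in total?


Elements per line = floor(256 / 32) = 8
Bytes used per line = 8 * 8 = 64
Wasted per line = 256 - 64 = 192
Total wasted = 192 * 39 = 7488

7488


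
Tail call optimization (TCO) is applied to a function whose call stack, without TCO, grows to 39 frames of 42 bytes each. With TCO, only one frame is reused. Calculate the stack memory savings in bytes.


Without TCO: 39 * 42 = 1638 bytes
With TCO: reuse 1 frame = 42 bytes
Savings = 1638 - 42 = 1596

1596


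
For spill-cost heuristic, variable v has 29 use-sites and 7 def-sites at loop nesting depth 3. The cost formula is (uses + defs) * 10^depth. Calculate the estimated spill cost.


uses + defs = 29 + 7 = 36
10^3 = 1000
Spill cost = 36 * 1000 = 36000

36000


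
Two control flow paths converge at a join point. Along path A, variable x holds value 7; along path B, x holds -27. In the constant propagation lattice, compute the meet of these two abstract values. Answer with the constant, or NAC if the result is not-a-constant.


Meet operation: if both paths give the same constant, result is that constant; if they differ, result is NAC (not-a-constant).
Path A: 7, Path B: -27 -> differ
Result: not-a-constant -> NAC

NAC


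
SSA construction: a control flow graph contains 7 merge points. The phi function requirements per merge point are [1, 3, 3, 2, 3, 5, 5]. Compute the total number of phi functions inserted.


Total phi functions = sum of phi functions at each join node
= 1 + 3 + 3 + 2 + 3 + 5 + 5 = 22

22


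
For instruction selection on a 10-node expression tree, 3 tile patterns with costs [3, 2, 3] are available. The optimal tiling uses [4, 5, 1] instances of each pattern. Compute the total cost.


Total cost = sum(count_i * cost_i)
= 4*3 + 5*2 + 1*3
= 25

25


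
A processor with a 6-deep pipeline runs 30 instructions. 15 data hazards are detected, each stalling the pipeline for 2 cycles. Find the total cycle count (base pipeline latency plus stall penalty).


Base cycles = 6 + 30 - 1 = 35
Total stalls = 15 * 2 = 30
Total = 35 + 30 = 65

65


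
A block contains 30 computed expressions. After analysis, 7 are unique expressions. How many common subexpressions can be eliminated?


CSE count = total expressions - unique expressions
= 30 - 7 = 23

23


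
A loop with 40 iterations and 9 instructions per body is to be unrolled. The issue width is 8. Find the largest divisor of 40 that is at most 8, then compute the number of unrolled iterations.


Largest divisor of 40 <= 8 is 8
New iterations = 40 / 8 = 5

5


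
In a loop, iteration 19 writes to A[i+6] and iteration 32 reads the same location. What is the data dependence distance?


Distance = read iteration - write iteration
= 32 - 19 = 13

13


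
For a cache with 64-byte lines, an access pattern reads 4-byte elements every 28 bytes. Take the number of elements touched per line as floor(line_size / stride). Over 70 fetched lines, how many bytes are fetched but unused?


Elements per line = floor(64 / 28) = 2
Bytes used per line = 2 * 4 = 8
Wasted per line = 64 - 8 = 56
Total wasted = 56 * 70 = 3920

3920


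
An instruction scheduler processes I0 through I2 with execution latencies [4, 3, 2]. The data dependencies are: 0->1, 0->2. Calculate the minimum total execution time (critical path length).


Compute longest path through dependency graph: dist(Ik) = max over predecessors of dist + latency(Ik).
dist(I0) = latency 4 = 4
dist(I1) = dist(I0) + 3 = 4 + 3 = 7
dist(I2) = dist(I0) + 2 = 4 + 2 = 6
Critical path = max dist = 7

7


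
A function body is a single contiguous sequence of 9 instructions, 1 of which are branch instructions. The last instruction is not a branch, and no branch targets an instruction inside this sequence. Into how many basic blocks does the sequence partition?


With no in-sequence branch targets, the leaders are the first instruction plus the instruction after each branch.
Number of basic blocks = branches + 1
= 1 + 1 = 2

2


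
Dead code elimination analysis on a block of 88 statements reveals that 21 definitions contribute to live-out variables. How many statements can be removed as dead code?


Dead code = total statements - live definitions
= 88 - 21 = 67

67


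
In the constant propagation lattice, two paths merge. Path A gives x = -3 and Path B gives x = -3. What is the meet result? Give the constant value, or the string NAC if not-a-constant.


Meet operation: if both paths give the same constant, result is that constant; if they differ, result is NAC (not-a-constant).
Path A: -3, Path B: -3 -> equal
Result: constant -> -3

-3


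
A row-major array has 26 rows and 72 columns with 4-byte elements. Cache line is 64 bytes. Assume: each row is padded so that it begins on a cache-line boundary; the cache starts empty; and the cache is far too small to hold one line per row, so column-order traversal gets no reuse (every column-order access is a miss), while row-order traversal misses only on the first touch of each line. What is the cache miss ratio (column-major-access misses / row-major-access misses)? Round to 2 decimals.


Each row occupies 72 * 4 = 288 bytes and starts on a line boundary, so it spans ceil(288 / 64) = 5 cache lines.
Row-major traversal misses (one per line touched): 26 * ceil(72 * 4 / 64) = 130
Column-major traversal misses (no reuse, every access misses): 26 * 72 = 1872
Ratio = 1872 / 130 = 14.4

14.4


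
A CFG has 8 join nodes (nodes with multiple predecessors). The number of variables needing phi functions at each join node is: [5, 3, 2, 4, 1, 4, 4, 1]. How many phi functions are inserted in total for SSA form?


Total phi functions = sum of phi functions at each join node
= 5 + 3 + 2 + 4 + 1 + 4 + 4 + 1 = 24

24


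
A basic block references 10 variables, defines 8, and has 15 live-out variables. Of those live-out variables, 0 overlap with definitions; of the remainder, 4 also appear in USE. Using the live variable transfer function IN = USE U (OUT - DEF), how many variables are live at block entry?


OUT - DEF: 15 - 0 = 15
|IN| = |USE| + |OUT - DEF| - |USE ∩ (OUT - DEF)| = 10 + 15 - 4 = 21

21


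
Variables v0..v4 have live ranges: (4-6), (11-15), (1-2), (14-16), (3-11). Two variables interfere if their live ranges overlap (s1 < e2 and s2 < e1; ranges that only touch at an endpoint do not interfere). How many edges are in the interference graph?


Check all pairs for overlapping intervals.
Two intervals (s1,e1) and (s2,e2) overlap if s1 < e2 and s2 < e1.
v0 (4-6) vs v1..v4: overlaps v4 -> 1
v1 (11-15) vs v2..v4: overlaps v3 -> 1
v2 (1-2) vs v3..v4: overlaps none -> 0
v3 (14-16) vs v4: overlaps none -> 0
Total overlapping pairs = 1 + 1 + 0 + 0 = 2

2


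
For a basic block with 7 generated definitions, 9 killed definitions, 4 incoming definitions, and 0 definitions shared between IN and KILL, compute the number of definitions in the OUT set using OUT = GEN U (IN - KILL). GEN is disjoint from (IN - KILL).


IN - KILL: 4 - 0 = 4 surviving definitions
OUT = GEN + surviving = 7 + 4 = 11

11


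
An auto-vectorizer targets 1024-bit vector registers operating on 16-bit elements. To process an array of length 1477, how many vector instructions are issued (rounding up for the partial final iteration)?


Width = 1024 / 16 = 64 elements per vector op
Iterations = ceil(1477 / 64) = 24

24


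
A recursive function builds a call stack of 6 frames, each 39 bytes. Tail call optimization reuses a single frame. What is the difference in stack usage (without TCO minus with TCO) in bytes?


Without TCO: 6 * 39 = 234 bytes
With TCO: reuse 1 frame = 39 bytes
Savings = 234 - 39 = 195

195


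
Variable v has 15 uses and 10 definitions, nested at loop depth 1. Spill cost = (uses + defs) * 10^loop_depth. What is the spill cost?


uses + defs = 15 + 10 = 25
10^1 = 10
Spill cost = 25 * 10 = 250

250


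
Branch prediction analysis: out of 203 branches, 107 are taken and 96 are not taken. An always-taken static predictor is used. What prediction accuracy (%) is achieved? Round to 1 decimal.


Predictor: always-taken
Correct predictions = 107
Accuracy = 107 / 203 * 100 = 52.7%

52.7


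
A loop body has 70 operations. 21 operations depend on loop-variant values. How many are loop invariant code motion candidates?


Invariant candidates = total - loop-dependent
= 70 - 21 = 49

49


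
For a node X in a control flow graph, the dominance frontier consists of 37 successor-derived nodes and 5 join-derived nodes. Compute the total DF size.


DF(X) = direct successor contributions + join point contributions
= 37 + 5 = 42

42


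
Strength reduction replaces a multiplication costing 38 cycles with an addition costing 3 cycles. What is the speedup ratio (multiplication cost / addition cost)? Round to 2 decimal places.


Ratio = mult_cost / add_cost = 38 / 3 = 12.67

12.67


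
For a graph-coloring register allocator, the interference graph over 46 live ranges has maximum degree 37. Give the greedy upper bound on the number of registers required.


Greedy coloring never needs more than (max_degree + 1) colors: when coloring a vertex, at most max_degree neighbors are already colored.
Upper bound = 37 + 1 = 38

38


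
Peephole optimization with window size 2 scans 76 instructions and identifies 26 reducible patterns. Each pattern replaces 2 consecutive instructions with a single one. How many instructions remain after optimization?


Each match removes 1 instructions.
Total removed = 26 * 1 = 26
Remaining = 76 - 26 = 50

50


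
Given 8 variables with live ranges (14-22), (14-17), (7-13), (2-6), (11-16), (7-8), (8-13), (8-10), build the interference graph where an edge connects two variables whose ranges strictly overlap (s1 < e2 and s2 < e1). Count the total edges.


Check all pairs for overlapping intervals.
Two intervals (s1,e1) and (s2,e2) overlap if s1 < e2 and s2 < e1.
v0 (14-22) vs v1..v7: overlaps v1, v4 -> 2
v1 (14-17) vs v2..v7: overlaps v4 -> 1
v2 (7-13) vs v3..v7: overlaps v4, v5, v6, v7 -> 4
v3 (2-6) vs v4..v7: overlaps none -> 0
v4 (11-16) vs v5..v7: overlaps v6 -> 1
v5 (7-8) vs v6..v7: overlaps none -> 0
v6 (8-13) vs v7: overlaps v7 -> 1
Total overlapping pairs = 2 + 1 + 4 + 0 + 1 + 0 + 1 = 9

9


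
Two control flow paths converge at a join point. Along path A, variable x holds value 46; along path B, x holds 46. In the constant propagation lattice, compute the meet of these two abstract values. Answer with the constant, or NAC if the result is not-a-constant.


Meet operation: if both paths give the same constant, result is that constant; if they differ, result is NAC (not-a-constant).
Path A: 46, Path B: 46 -> equal
Result: constant -> 46

46


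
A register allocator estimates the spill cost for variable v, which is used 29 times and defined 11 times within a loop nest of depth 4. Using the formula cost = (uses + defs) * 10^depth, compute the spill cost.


uses + defs = 29 + 11 = 40
10^4 = 10000
Spill cost = 40 * 10000 = 400000

400000


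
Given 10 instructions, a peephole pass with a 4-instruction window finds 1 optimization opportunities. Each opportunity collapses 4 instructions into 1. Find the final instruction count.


Each match removes 3 instructions.
Total removed = 1 * 3 = 3
Remaining = 10 - 3 = 7

7


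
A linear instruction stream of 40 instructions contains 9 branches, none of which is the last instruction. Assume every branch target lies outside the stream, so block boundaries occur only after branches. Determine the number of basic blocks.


With no in-sequence branch targets, the leaders are the first instruction plus the instruction after each branch.
Number of basic blocks = branches + 1
= 9 + 1 = 10

10


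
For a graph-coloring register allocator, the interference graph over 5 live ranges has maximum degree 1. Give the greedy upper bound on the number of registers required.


Greedy coloring never needs more than (max_degree + 1) colors: when coloring a vertex, at most max_degree neighbors are already colored.
Upper bound = 1 + 1 = 2

2


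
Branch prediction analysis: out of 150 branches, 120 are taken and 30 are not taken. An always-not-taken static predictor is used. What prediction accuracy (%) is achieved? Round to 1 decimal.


Predictor: always-not-taken
Correct predictions = 30
Accuracy = 30 / 150 * 100 = 20.0%

20.0
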